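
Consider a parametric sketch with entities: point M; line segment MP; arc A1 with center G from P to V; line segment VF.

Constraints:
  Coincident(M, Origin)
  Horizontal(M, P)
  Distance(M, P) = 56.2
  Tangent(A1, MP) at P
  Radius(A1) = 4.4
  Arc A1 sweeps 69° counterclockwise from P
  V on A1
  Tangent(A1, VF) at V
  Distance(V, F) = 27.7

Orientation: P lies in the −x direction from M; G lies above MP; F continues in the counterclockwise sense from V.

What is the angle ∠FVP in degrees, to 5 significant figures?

145.50°

M is at the origin; MP is horizontal with |MP| = 56.2 and P on the −x side, so P = (-56.200, 0.0000). Since A1 is tangent to MP there, GP ⟂ MP, so G = P + (0, 4.4) = (-56.200, 4.4000). On A1, P sits at bearing -90° from G; a 69° counterclockwise sweep puts V at bearing -21°, so V = G + 4.4·(cos -21°, sin -21°) = (-52.092, 2.8232). Since A1 is tangent to VF there, GV ⟂ VF, so VF runs along (−sin -21°, cos -21°); with |VF| = 27.7, F = (-42.165, 28.683). Then cos ∠FVP = VF·VP / (|VF||VP|), giving 145.50°.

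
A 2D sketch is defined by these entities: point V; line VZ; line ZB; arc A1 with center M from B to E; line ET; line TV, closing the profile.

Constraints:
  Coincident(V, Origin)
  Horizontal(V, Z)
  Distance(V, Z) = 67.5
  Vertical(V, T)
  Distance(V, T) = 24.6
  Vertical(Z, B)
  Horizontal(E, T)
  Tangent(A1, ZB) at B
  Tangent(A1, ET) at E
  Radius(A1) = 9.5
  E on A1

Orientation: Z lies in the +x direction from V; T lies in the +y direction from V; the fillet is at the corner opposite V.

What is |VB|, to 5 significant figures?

69.168

V is at the origin; VZ is horizontal with |VZ| = 67.5 and Z on the +x side, so Z = (67.500, 0.0000). VT is vertical with |VT| = 24.6 and T on the +y side, so T = (0.0000, 24.600). The virtual corner opposite V is at (67.500, 24.600). A1 meets ZB tangentially, so MB is at right angles to ZB and the tangent condition forces ME to be normal to ET, with radius 9.5, so the center M sits 9.5 in from both sides at M = (58.000, 15.100). That places the tangent points at B = (67.500, 15.100) on ZB and E = (58.000, 24.600) on ET. Then |VB| = |B − V| = 69.168.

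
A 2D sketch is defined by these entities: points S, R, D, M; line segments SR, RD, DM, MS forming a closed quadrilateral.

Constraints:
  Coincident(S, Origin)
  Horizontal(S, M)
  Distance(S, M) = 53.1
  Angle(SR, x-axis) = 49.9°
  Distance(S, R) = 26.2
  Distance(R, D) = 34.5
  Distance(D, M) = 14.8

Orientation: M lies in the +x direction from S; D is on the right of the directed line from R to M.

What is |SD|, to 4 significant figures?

40.00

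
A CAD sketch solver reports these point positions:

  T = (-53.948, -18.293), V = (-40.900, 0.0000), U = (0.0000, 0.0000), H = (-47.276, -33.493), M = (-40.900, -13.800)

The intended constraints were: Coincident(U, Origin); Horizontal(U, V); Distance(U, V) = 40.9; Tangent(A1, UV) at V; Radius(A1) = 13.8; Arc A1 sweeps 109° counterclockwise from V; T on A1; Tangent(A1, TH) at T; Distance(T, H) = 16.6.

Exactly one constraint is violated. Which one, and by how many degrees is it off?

Tangent(A1, TH) at T — off by 4.70°.

U = (0.00, 0.00) ✓; U.y = 0.00, V.y = 0.00 ✓; |UV| = 40.90 ✓; ∠(MV, VU) = 90.00° ✓; |MV| = 13.80 ✓; bearing(M→T) − bearing(M→V) = 109.0° ✓; |MT| = 13.80 ✓; ∠(MT, TH) = 85.30° ✗; |TH| = 16.60 ✓.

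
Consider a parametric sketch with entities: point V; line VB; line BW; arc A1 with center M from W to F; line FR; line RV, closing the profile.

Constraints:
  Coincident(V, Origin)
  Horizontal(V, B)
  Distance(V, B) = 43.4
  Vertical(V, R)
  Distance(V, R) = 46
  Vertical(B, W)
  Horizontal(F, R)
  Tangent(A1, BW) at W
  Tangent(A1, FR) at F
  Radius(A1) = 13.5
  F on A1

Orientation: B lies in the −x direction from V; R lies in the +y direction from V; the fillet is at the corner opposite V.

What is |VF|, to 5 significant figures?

54.864

V is at the origin; V and B share the same y with |VB| = 43.4 and B on the −x side, so B = (-43.400, 0.0000). V and R share the same x with |VR| = 46.0 and R on the +y side, so R = (0.0000, 46.000). The virtual corner opposite V is at (-43.400, 46.000). A1 meets BW tangentially, so MW is at right angles to BW and the tangent condition forces MF to be normal to FR, with radius 13.5, so the center M sits 13.5 in from both sides at M = (-29.900, 32.500). That places the tangent points at W = (-43.400, 32.500) on BW and F = (-29.900, 46.000) on FR. Then |VF| = |F − V| = 54.864.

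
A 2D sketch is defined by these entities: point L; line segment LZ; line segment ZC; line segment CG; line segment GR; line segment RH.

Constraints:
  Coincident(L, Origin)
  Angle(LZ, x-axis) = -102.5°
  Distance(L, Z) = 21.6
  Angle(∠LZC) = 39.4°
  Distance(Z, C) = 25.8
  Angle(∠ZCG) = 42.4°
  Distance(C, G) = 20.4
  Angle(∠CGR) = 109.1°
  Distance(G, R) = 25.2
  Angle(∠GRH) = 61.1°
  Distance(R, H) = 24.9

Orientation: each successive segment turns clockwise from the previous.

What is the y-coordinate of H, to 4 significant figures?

-17.84

L is at the origin; LZ runs at -102.5° with length 21.6, so Z = (-4.675, -21.09). ∠LZC = 39.4° gives ZC at 116.9° from the x-axis; with |ZC| = 25.8, C = (-16.35, 1.920). ∠ZCG = 42.4° gives CG at -20.70° from the x-axis; with |CG| = 20.4, G = (2.735, -5.291). ∠CGR = 109.1° gives GR at -91.60° from the x-axis; with |GR| = 25.2, R = (2.032, -30.48). ∠GRH = 61.1° gives RH at 149.5° from the x-axis; with |RH| = 24.9, H = (-19.42, -17.84). So H.y = -17.84.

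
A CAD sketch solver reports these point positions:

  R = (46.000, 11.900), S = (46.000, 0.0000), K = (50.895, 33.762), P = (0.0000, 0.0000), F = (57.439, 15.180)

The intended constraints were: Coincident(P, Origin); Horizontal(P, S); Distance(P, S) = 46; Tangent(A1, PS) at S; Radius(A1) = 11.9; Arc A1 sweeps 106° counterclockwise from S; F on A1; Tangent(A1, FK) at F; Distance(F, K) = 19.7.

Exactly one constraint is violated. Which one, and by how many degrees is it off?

Tangent(A1, FK) at F — off by 3.40°.

P = (0.00, 0.00) ✓; P.y = 0.00, S.y = 0.00 ✓; |PS| = 46.00 ✓; ∠(RS, SP) = 90.00° ✓; |RS| = 11.90 ✓; bearing(R→F) − bearing(R→S) = 106.0° ✓; |RF| = 11.90 ✓; ∠(RF, FK) = 86.60° ✗; |FK| = 19.70 ✓.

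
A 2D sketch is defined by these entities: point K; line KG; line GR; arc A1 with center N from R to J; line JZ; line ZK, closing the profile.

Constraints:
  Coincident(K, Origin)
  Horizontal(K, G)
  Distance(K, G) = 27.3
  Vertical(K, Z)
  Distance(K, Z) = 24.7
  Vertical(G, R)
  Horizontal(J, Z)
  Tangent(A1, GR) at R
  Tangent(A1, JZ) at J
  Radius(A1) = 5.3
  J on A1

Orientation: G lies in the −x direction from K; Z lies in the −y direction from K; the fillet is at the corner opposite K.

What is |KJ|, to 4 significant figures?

33.08

K is at the origin; K and G share the same y with |KG| = 27.3 and G on the −x side, so G = (-27.30, 0.000). K and Z share the same x with |KZ| = 24.7 and Z on the −y side, so Z = (0.000, -24.70). The virtual corner opposite K is at (-27.30, -24.70). The tangent condition forces NR to be normal to GR and the tangent condition forces NJ to be normal to JZ, with radius 5.3, so the center N sits 5.3 in from both sides at N = (-22.00, -19.40). That places the tangent points at R = (-27.30, -19.40) on GR and J = (-22.00, -24.70) on JZ. Then |KJ| = |J − K| = 33.08.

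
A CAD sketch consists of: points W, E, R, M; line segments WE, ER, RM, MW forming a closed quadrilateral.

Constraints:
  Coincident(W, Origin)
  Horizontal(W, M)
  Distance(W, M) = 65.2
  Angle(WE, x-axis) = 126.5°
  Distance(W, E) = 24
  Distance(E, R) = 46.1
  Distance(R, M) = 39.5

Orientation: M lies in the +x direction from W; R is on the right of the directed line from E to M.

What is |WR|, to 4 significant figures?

26.07

Checks: |ER| = 46.10 ✓; |RM| = 39.50 ✓.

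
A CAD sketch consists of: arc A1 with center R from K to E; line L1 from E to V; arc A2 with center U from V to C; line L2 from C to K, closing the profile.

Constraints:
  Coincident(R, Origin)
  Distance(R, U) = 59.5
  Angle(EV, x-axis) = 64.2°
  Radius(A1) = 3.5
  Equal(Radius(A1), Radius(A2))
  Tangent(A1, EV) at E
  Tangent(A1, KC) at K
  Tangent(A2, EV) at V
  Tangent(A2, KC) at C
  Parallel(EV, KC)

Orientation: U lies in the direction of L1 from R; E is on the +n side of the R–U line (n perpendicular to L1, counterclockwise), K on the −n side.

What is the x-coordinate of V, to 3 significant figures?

22.7

The slot axis is L1's direction at 64.2°, so u = (cos 64.2°, sin 64.2°) = (0.435, 0.900) and n = (−sin 64.2°, cos 64.2°) = (-0.900, 0.435). R is at the origin and U lies 59.5 along u from R, so U = 59.5·u = (25.9, 53.6). Tangency of A1 to both parallel lines with radius 3.5 puts E and K at R ± 3.5·n: E = (-3.15, 1.52), K = (3.15, -1.52). Equal radii place V and C the same way about U: V = U + 3.5·n = (22.7, 55.1), C = U − 3.5·n = (29.0, 52.0). So V.x = 22.7.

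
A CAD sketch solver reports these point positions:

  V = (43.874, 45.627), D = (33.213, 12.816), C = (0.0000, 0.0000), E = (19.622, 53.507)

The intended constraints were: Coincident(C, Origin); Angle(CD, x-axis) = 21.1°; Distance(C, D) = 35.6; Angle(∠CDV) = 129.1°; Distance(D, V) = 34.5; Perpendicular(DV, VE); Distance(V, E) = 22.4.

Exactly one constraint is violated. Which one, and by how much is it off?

Distance(V, E) = 22.4 — off by 3.10.

C = (0.00, 0.00) ✓; CD at 21.10° ✓; |CD| = 35.60 ✓; ∠CDV = 129.1° ✓; |DV| = 34.50 ✓; ∠(DV, VE) = 90.00° ✓; |VE| = 25.50 ✗.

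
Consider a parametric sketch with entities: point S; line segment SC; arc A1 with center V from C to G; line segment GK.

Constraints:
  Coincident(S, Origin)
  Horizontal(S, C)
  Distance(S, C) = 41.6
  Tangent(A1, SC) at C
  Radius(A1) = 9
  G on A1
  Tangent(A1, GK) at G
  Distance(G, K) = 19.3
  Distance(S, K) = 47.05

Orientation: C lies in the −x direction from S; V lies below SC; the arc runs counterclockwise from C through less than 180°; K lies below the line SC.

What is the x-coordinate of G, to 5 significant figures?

-48.611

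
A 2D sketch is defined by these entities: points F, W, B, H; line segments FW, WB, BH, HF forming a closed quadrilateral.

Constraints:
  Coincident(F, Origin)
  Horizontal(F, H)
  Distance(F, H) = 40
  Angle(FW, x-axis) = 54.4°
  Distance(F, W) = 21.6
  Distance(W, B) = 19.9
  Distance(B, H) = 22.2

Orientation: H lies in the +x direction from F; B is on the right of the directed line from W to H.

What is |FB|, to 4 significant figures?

17.93

Checks: |WB| = 19.90 ✓; |BH| = 22.20 ✓.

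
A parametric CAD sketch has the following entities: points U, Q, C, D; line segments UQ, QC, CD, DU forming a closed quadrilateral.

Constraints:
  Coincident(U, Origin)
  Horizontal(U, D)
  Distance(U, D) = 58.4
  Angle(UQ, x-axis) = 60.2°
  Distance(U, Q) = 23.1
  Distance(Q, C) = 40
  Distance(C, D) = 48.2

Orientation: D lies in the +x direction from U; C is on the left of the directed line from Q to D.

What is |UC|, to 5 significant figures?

62.142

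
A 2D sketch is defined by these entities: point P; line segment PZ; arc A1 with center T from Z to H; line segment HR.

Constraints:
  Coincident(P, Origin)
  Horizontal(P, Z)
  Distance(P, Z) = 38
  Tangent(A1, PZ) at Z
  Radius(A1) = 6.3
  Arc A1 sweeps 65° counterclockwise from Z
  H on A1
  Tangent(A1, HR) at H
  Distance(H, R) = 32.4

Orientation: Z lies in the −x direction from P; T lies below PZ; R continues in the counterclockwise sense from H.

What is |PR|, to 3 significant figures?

66.2

On A1, Z sits at bearing 90° from T; a 65° counterclockwise sweep puts H at bearing 155°, so H = T + 6.3·(cos 155°, sin 155°) = (-43.7, -3.64). A1 meets HR tangentially, so TH is at right angles to HR, so HR runs along (−sin 155°, cos 155°); with |HR| = 32.4, R = (-57.4, -33.0). Then |PR| = |R − P| = 66.2.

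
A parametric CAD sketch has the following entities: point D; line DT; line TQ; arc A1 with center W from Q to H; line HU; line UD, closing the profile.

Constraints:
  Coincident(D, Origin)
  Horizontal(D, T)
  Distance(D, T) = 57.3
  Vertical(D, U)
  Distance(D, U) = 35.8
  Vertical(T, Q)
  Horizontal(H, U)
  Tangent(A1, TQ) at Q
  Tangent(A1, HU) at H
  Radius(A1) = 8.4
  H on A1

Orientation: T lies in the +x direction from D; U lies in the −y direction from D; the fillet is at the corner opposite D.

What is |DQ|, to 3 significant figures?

63.5

The virtual corner opposite D is at (57.3, -35.8). Since A1 is tangent to TQ there, WQ ⟂ TQ and the tangent condition forces WH to be normal to HU, with radius 8.4, so the center W sits 8.4 in from both sides at W = (48.9, -27.4). That places the tangent points at Q = (57.3, -27.4) on TQ and H = (48.9, -35.8) on HU. Then |DQ| = |Q − D| = 63.5.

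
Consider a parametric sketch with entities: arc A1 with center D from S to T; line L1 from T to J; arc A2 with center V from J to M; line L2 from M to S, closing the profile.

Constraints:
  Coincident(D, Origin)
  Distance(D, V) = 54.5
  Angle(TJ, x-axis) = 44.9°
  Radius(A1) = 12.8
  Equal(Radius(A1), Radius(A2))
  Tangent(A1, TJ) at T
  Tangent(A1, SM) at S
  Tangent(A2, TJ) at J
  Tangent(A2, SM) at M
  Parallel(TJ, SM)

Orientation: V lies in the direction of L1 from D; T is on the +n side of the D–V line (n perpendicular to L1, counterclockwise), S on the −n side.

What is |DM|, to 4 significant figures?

55.98

The slot axis is L1's direction at 44.9°, so u = (cos 44.9°, sin 44.9°) = (0.7083, 0.7059) and n = (−sin 44.9°, cos 44.9°) = (-0.7059, 0.7083). D is at the origin and V lies 54.5 along u from D, so V = 54.5·u = (38.60, 38.47). Tangency of A1 to both parallel lines with radius 12.8 puts T and S at D ± 12.8·n: T = (-9.035, 9.067), S = (9.035, -9.067). Equal radii place J and M the same way about V: J = V + 12.8·n = (29.57, 47.54), M = V − 12.8·n = (47.64, 29.40). Then |DM| = |M − D| = 55.98.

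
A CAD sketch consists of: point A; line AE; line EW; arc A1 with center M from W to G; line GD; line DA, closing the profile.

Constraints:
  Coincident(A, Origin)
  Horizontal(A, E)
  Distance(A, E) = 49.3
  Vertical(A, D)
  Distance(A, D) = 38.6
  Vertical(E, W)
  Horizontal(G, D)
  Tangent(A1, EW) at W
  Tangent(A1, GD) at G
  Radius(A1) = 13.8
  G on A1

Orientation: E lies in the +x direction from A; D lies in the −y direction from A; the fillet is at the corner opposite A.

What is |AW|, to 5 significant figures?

55.186

A is at the origin; AE is horizontal with |AE| = 49.3 and E on the +x side, so E = (49.300, 0.0000). A and D share the same x with |AD| = 38.6 and D on the −y side, so D = (0.0000, -38.600). The virtual corner opposite A is at (49.300, -38.600). Tangency of A1 to EW means the radius MW is perpendicular to EW and since A1 is tangent to GD there, MG ⟂ GD, with radius 13.8, so the center M sits 13.8 in from both sides at M = (35.500, -24.800). That places the tangent points at W = (49.300, -24.800) on EW and G = (35.500, -38.600) on GD. Then |AW| = |W − A| = 55.186.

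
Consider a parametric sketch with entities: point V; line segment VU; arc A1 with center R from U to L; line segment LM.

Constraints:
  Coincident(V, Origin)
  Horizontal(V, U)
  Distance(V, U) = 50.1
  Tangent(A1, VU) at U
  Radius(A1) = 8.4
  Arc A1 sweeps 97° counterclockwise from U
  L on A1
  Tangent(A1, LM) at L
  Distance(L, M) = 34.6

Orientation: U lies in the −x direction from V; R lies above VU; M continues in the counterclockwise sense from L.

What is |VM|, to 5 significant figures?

63.479

V is at the origin; V and U share the same y with |VU| = 50.1 and U on the −x side, so U = (-50.100, 0.0000). The tangent condition forces RU to be normal to VU, so R = U + (0, 8.4) = (-50.100, 8.4000). On A1, U sits at bearing -90° from R; a 97° counterclockwise sweep puts L at bearing 7°, so L = R + 8.4·(cos 7°, sin 7°) = (-41.763, 9.4237). The tangent condition forces RL to be normal to LM, so LM runs along (−sin 7°, cos 7°); with |LM| = 34.6, M = (-45.979, 43.766). Then |VM| = |M − V| = 63.479.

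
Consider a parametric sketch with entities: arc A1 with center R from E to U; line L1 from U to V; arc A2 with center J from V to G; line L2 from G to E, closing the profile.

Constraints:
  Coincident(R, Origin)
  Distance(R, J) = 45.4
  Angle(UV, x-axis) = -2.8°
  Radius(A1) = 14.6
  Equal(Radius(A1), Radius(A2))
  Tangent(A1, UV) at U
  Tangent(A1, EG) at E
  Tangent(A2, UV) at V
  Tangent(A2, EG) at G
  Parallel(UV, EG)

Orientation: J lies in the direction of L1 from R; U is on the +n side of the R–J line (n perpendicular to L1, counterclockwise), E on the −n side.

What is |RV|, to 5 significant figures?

47.690

The slot axis is L1's direction at -2.8°, so u = (cos -2.8°, sin -2.8°) = (0.99881, -0.048850) and n = (−sin -2.8°, cos -2.8°) = (0.048850, 0.99881). R is at the origin and J lies 45.4 along u from R, so J = 45.4·u = (45.346, -2.2178). Tangency of A1 to both parallel lines with radius 14.6 puts U and E at R ± 14.6·n: U = (0.71321, 14.583), E = (-0.71321, -14.583). Equal radii place V and G the same way about J: V = J + 14.6·n = (46.059, 12.365), G = J − 14.6·n = (44.633, -16.800). Then |RV| = |V − R| = 47.690.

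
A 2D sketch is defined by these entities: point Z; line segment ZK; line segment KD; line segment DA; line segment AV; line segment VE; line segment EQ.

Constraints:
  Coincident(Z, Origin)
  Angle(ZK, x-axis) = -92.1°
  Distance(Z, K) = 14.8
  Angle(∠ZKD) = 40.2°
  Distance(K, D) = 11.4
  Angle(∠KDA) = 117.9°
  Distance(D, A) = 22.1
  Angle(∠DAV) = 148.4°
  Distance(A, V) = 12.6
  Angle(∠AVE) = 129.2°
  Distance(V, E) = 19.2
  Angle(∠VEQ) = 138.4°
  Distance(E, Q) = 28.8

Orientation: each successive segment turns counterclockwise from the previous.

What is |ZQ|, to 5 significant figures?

46.250

∠AVE = 129.2° gives VE at -167.80° from the x-axis; with |VE| = 19.2, E = (-28.970, 18.239). ∠VEQ = 138.4° gives EQ at -126.20° from the x-axis; with |EQ| = 28.8, Q = (-45.979, -5.0018). Then |ZQ| = |Q − Z| = 46.250.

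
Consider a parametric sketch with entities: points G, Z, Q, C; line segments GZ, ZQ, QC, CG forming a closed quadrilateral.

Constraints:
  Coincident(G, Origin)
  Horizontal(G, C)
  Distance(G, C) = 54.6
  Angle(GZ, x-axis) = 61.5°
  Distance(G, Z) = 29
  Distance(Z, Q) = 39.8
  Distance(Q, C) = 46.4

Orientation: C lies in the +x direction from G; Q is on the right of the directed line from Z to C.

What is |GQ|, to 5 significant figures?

17.584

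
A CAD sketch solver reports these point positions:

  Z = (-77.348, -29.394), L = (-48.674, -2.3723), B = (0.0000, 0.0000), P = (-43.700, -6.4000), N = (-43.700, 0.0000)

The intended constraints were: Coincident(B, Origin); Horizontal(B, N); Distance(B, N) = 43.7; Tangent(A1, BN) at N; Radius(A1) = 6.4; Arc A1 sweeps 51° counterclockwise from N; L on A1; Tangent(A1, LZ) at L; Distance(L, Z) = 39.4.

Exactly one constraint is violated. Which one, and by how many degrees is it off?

Tangent(A1, LZ) at L — off by 7.70°.

B = (0.00, 0.00) ✓; B.y = 0.00, N.y = 0.00 ✓; |BN| = 43.70 ✓; ∠(PN, NB) = 90.00° ✓; |PN| = 6.400 ✓; bearing(P→L) − bearing(P→N) = 51.00° ✓; |PL| = 6.400 ✓; ∠(PL, LZ) = 97.70° ✗; |LZ| = 39.40 ✓.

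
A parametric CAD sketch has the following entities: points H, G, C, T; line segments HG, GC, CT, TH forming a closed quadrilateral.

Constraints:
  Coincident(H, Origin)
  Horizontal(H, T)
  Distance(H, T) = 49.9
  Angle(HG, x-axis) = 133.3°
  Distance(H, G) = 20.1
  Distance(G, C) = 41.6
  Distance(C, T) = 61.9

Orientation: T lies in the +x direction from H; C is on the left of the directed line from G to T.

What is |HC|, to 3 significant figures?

49.3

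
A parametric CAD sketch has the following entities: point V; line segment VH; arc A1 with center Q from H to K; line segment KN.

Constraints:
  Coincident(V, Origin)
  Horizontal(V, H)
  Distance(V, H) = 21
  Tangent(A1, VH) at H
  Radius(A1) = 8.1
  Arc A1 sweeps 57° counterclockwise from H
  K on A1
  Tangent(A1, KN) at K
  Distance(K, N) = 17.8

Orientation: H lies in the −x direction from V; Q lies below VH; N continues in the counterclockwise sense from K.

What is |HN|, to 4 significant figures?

24.87

V is at the origin; VH is horizontal with |VH| = 21.0 and H on the −x side, so H = (-21.00, 0.000). Tangency of A1 to VH means the radius QH is perpendicular to VH, so Q = H + (0, -8.1) = (-21.00, -8.100). On A1, H sits at bearing 90° from Q; a 57° counterclockwise sweep puts K at bearing 147°, so K = Q + 8.1·(cos 147°, sin 147°) = (-27.79, -3.688). Since A1 is tangent to KN there, QK ⟂ KN, so KN runs along (−sin 147°, cos 147°); with |KN| = 17.8, N = (-37.49, -18.62). Then |HN| = |N − H| = 24.87.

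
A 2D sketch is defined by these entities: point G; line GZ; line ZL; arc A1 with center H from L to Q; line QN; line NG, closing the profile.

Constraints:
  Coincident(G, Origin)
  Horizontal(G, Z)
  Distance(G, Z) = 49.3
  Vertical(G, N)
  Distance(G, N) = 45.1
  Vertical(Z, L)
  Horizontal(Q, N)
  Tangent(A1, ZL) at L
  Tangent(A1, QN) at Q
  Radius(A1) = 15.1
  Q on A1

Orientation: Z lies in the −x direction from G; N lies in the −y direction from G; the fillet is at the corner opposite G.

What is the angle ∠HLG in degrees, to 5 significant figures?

31.321°

G is at the origin; GZ is horizontal with |GZ| = 49.3 and Z on the −x side, so Z = (-49.300, 0.0000). G and N share the same x with |GN| = 45.1 and N on the −y side, so N = (0.0000, -45.100). The virtual corner opposite G is at (-49.300, -45.100). Tangency of A1 to ZL means the radius HL is perpendicular to ZL and since A1 is tangent to QN there, HQ ⟂ QN, with radius 15.1, so the center H sits 15.1 in from both sides at H = (-34.200, -30.000). That places the tangent points at L = (-49.300, -30.000) on ZL and Q = (-34.200, -45.100) on QN. Then cos ∠HLG = LH·LG / (|LH||LG|), giving 31.321°.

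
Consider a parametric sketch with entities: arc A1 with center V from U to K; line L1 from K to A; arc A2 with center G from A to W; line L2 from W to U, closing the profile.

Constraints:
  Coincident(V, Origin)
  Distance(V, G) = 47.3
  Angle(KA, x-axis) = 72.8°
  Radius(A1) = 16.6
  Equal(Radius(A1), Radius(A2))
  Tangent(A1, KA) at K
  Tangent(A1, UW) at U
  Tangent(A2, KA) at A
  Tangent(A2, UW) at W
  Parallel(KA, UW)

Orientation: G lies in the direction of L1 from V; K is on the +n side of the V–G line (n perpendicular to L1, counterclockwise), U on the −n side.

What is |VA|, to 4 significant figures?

50.13

Tangency of A1 to both parallel lines with radius 16.6 puts K and U at V ± 16.6·n: K = (-15.86, 4.909), U = (15.86, -4.909). Equal radii place A and W the same way about G: A = G + 16.6·n = (-1.871, 50.09), W = G − 16.6·n = (29.84, 40.28). Then |VA| = |A − V| = 50.13.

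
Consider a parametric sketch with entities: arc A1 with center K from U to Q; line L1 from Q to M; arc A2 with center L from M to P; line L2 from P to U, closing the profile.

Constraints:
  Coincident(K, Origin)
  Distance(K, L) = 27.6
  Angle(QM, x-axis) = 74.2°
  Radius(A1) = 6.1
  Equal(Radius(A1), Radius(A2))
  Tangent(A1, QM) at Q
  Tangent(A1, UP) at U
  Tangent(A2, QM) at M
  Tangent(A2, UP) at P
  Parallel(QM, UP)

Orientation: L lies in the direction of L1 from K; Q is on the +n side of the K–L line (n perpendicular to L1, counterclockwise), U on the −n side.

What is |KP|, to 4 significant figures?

28.27

The slot axis is L1's direction at 74.2°, so u = (cos 74.2°, sin 74.2°) = (0.2723, 0.9622) and n = (−sin 74.2°, cos 74.2°) = (-0.9622, 0.2723). K is at the origin and L lies 27.6 along u from K, so L = 27.6·u = (7.515, 26.56). Tangency of A1 to both parallel lines with radius 6.1 puts Q and U at K ± 6.1·n: Q = (-5.870, 1.661), U = (5.870, -1.661). Equal radii place M and P the same way about L: M = L + 6.1·n = (1.645, 28.22), P = L − 6.1·n = (13.38, 24.90). Then |KP| = |P − K| = 28.27.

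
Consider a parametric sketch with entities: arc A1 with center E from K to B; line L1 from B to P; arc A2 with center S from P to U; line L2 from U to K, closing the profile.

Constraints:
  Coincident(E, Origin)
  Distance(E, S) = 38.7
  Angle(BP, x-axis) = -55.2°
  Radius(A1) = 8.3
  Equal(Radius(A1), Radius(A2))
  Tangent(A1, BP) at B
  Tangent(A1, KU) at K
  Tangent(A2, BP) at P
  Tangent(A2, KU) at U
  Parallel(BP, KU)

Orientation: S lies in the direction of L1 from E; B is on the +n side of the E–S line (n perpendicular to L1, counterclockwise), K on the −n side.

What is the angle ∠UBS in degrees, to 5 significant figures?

11.112°

The slot axis is L1's direction at -55.2°, so u = (cos -55.2°, sin -55.2°) = (0.57071, -0.82115) and n = (−sin -55.2°, cos -55.2°) = (0.82115, 0.57071). E is at the origin and S lies 38.7 along u from E, so S = 38.7·u = (22.087, -31.778). Tangency of A1 to both parallel lines with radius 8.3 puts B and K at E ± 8.3·n: B = (6.8155, 4.7369), K = (-6.8155, -4.7369). Equal radii place P and U the same way about S: P = S + 8.3·n = (28.902, -27.042), U = S − 8.3·n = (15.271, -36.515). Then cos ∠UBS = BU·BS / (|BU||BS|), giving 11.112°.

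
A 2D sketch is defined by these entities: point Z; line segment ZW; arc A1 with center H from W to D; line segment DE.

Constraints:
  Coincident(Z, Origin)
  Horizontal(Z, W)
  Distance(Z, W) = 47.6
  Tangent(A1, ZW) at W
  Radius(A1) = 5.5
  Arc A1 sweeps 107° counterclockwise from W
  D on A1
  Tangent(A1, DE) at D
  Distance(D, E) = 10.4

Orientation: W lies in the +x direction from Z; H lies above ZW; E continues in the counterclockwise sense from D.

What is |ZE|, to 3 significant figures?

52.7

Z is at the origin; ZW is horizontal with |ZW| = 47.6 and W on the +x side, so W = (47.6, 0.00). Since A1 is tangent to ZW there, HW ⟂ ZW, so H = W + (0, 5.5) = (47.6, 5.50). On A1, W sits at bearing -90° from H; a 107° counterclockwise sweep puts D at bearing 17°, so D = H + 5.5·(cos 17°, sin 17°) = (52.9, 7.11). The tangent condition forces HD to be normal to DE, so DE runs along (−sin 17°, cos 17°); with |DE| = 10.4, E = (49.8, 17.1). Then |ZE| = |E − Z| = 52.7.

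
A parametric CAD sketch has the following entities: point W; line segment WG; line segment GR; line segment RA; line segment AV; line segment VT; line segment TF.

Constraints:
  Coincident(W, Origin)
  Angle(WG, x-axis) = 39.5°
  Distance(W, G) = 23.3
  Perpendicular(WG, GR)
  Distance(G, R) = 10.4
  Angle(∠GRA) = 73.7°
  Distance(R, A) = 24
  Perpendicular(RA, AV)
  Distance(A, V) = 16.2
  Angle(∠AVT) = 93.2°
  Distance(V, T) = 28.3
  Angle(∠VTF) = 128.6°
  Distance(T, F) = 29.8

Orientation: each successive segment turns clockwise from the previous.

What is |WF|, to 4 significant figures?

50.03

∠AVT = 93.2° gives VT at 26.40° from the x-axis; with |VT| = 28.3, T = (21.50, 24.81). ∠VTF = 128.6° gives TF at -25.00° from the x-axis; with |TF| = 29.8, F = (48.51, 12.22). Then |WF| = |F − W| = 50.03.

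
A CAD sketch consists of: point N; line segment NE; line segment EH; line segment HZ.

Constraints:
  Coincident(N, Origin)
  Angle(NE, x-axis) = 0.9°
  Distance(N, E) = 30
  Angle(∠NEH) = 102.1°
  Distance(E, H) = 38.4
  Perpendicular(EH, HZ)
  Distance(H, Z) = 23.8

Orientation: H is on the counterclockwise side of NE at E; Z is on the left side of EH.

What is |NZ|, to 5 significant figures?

45.030

∠NEH = 102.1°, so EH runs at 0.9° + (180° − 102.1°) = 78.800° from the x-axis; with |EH| = 38.4, H = E + 38.4·(cos 78.800°, sin 78.800°) = (37.455, 38.140). EH is perpendicular to HZ; with |HZ| = 23.8 on the left of EH, Z = H + 23.8·(-0.98096, 0.19423) = (14.108, 42.763). Then |NZ| = |Z − N| = 45.030.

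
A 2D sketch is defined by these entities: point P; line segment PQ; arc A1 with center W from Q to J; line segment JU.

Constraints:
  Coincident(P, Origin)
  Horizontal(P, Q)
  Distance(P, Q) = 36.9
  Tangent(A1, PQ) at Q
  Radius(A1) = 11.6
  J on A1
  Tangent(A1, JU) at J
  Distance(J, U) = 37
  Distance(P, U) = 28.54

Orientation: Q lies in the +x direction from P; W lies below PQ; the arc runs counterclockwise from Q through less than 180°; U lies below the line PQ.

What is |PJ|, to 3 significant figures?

29.1

Checks: |WJ| = 11.60 ✓; ∠(WJ, JU) = 90.00° ✓; |JU| = 37.00 ✓; |PU| = 28.54 ✓.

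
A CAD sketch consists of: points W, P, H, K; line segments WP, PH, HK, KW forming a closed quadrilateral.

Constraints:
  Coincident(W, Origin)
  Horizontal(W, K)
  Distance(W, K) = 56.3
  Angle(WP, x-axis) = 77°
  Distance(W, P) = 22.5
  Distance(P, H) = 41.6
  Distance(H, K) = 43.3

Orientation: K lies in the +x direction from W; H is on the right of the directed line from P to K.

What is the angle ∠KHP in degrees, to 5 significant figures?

82.031°

Checks: W.y = 0.00, K.y = 0.00 ✓; |PH| = 41.60 ✓; |HK| = 43.30 ✓.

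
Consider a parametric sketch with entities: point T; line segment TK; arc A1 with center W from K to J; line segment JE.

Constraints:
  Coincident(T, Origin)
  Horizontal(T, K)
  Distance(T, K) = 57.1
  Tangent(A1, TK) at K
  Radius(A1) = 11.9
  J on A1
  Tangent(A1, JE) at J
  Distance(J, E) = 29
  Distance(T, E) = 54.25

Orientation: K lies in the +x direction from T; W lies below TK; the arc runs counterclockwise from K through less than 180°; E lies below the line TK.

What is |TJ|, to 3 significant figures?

46.4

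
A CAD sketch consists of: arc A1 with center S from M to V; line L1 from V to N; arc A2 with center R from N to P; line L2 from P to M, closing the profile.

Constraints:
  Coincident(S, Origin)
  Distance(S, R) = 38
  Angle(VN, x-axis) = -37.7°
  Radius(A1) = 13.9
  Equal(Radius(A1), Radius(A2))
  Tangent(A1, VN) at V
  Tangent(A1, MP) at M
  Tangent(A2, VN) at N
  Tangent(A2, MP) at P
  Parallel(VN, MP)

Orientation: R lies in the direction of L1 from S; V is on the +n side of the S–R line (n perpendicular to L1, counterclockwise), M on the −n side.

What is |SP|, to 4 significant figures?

40.46

The slot axis is L1's direction at -37.7°, so u = (cos -37.7°, sin -37.7°) = (0.7912, -0.6115) and n = (−sin -37.7°, cos -37.7°) = (0.6115, 0.7912). S is at the origin and R lies 38.0 along u from S, so R = 38.0·u = (30.07, -23.24). Tangency of A1 to both parallel lines with radius 13.9 puts V and M at S ± 13.9·n: V = (8.500, 11.00), M = (-8.500, -11.00). Equal radii place N and P the same way about R: N = R + 13.9·n = (38.57, -12.24), P = R − 13.9·n = (21.57, -34.24). Then |SP| = |P − S| = 40.46.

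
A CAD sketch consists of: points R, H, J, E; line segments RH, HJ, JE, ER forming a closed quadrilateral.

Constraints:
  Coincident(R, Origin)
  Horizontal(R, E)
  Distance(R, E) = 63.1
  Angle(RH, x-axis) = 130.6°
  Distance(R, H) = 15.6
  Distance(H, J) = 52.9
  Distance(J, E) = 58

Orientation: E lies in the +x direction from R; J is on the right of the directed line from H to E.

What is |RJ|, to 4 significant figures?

37.69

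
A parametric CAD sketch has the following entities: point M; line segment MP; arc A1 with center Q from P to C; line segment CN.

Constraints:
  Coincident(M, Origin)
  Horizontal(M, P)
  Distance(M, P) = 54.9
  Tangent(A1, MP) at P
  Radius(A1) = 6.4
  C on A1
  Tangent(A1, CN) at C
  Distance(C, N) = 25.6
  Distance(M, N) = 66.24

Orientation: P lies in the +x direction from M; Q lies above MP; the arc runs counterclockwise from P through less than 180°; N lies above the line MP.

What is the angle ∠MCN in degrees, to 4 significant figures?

88.71°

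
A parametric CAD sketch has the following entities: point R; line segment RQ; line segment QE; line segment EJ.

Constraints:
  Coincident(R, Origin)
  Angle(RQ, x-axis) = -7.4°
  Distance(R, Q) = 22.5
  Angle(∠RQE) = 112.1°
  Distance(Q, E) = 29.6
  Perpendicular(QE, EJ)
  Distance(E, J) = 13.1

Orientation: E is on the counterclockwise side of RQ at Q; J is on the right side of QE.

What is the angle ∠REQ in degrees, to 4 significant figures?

28.71°

R is at the origin; RQ runs at -7.4° with length 22.5, so Q = 22.5·(cos -7.4°, sin -7.4°) = (22.31, -2.898). ∠RQE = 112.1°, so QE runs at -7.4° + (180° − 112.1°) = 60.50° from the x-axis; with |QE| = 29.6, E = Q + 29.6·(cos 60.50°, sin 60.50°) = (36.89, 22.86). Then cos ∠REQ = ER·EQ / (|ER||EQ|), giving 28.71°.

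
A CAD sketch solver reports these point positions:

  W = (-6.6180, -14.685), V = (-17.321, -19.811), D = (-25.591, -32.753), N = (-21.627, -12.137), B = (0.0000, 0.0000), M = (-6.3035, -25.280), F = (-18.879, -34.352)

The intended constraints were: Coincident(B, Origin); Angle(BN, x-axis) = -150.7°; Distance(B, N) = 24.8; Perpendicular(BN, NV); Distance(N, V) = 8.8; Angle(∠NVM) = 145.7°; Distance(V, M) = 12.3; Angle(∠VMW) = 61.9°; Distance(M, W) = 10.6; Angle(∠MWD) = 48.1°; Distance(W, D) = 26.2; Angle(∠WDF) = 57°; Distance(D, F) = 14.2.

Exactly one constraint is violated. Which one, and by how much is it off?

Distance(D, F) = 14.2 — off by 7.30.

B = (0.00, 0.00) ✓; BN at -150.7° ✓; |BN| = 24.80 ✓; ∠(BN, NV) = 90.00° ✓; |NV| = 8.800 ✓; ∠NVM = 145.7° ✓; |VM| = 12.30 ✓; ∠VMW = 61.90° ✓; |MW| = 10.60 ✓; ∠MWD = 48.10° ✓; |WD| = 26.20 ✓; ∠WDF = 57.00° ✓; |DF| = 6.900 ✗.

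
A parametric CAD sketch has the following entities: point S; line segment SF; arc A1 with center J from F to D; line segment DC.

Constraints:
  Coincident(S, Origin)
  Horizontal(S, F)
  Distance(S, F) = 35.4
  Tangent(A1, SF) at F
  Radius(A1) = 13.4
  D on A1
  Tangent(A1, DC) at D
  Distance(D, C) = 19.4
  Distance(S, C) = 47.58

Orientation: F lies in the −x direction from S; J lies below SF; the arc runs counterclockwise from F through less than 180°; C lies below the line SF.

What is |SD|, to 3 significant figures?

50.3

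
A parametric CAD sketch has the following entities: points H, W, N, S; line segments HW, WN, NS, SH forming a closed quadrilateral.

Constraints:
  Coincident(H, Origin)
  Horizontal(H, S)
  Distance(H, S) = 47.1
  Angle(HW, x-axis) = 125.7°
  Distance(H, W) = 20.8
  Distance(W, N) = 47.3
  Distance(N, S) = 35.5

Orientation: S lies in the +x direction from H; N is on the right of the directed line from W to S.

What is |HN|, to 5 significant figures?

26.563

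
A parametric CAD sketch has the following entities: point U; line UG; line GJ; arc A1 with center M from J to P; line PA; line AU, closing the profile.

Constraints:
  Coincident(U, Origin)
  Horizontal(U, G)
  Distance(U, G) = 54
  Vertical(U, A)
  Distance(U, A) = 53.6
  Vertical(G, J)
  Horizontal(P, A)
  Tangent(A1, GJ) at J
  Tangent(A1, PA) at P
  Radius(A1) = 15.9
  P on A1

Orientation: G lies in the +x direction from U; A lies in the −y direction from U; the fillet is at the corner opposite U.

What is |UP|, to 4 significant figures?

65.76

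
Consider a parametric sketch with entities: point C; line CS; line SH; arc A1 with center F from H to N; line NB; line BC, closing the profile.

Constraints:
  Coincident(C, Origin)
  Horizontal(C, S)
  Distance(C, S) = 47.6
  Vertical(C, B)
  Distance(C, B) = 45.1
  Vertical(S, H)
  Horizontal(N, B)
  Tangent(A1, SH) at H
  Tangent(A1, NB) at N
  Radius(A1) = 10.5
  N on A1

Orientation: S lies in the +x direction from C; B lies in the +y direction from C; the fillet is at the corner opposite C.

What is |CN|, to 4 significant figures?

58.40

C is at the origin; CS is horizontal with |CS| = 47.6 and S on the +x side, so S = (47.60, 0.000). CB is vertical with |CB| = 45.1 and B on the +y side, so B = (0.000, 45.10). The virtual corner opposite C is at (47.60, 45.10). The tangent condition forces FH to be normal to SH and tangency of A1 to NB means the radius FN is perpendicular to NB, with radius 10.5, so the center F sits 10.5 in from both sides at F = (37.10, 34.60). That places the tangent points at H = (47.60, 34.60) on SH and N = (37.10, 45.10) on NB. Then |CN| = |N − C| = 58.40.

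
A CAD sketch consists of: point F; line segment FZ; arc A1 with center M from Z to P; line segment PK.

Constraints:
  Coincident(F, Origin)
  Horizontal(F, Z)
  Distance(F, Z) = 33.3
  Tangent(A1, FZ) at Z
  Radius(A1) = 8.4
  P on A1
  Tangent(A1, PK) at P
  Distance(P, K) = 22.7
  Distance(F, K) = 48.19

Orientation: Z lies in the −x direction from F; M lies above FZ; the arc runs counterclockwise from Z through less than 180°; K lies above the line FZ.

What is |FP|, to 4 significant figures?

28.41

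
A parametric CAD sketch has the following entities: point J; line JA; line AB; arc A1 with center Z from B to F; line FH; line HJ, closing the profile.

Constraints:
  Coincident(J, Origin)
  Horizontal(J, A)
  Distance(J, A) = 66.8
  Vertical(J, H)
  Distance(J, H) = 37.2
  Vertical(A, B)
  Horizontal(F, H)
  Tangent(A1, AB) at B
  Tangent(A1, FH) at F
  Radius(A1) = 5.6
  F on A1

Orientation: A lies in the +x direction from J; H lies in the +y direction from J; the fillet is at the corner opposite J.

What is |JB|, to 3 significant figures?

73.9

J is at the origin; JA is horizontal with |JA| = 66.8 and A on the +x side, so A = (66.8, 0.00). J and H share the same x with |JH| = 37.2 and H on the +y side, so H = (0.00, 37.2). The virtual corner opposite J is at (66.8, 37.2). Since A1 is tangent to AB there, ZB ⟂ AB and the tangent condition forces ZF to be normal to FH, with radius 5.6, so the center Z sits 5.6 in from both sides at Z = (61.2, 31.6). That places the tangent points at B = (66.8, 31.6) on AB and F = (61.2, 37.2) on FH. Then |JB| = |B − J| = 73.9.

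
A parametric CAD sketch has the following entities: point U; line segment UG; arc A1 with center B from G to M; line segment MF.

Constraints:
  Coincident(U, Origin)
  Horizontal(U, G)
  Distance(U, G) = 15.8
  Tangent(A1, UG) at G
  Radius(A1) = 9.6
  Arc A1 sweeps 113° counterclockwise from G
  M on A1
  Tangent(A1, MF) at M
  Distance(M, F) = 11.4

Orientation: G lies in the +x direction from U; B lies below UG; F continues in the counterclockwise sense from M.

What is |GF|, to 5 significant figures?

24.244

On A1, G sits at bearing 90° from B; a 113° counterclockwise sweep puts M at bearing 203°, so M = B + 9.6·(cos 203°, sin 203°) = (6.9632, -13.351). The tangent condition forces BM to be normal to MF, so MF runs along (−sin 203°, cos 203°); with |MF| = 11.4, F = (11.417, -23.845). Then |GF| = |F − G| = 24.244.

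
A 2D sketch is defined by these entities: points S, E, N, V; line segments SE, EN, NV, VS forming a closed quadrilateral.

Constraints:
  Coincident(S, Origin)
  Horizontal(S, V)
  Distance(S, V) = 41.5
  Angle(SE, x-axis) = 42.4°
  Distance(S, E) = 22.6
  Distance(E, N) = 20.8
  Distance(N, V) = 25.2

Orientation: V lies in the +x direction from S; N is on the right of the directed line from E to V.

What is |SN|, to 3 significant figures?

17.8

S is at the origin; SV is horizontal with |SV| = 41.5 and V in +x, so V = (41.5, 0). SE runs at 42.4° with |SE| = 22.6, so E = (16.7, 15.2). N is determined by |EN| = 20.8 and |NV| = 25.2 together: it lies at the intersection of circle(E, 20.8) and circle(V, 25.2). With |EV| = 29.1, the foot of the radical line on EV is 11.1 from E and the perpendicular offset is √(20.8² − 11.1²) = 17.6. Taking the right-of-EV solution: N = (16.9, -5.56).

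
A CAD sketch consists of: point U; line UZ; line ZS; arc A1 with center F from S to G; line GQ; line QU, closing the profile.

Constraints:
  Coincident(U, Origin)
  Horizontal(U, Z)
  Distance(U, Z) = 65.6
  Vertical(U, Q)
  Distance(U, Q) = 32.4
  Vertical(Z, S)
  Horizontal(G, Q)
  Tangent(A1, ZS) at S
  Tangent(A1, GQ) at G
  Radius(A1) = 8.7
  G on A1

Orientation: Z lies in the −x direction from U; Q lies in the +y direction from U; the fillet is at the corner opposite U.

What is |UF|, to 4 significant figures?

61.64

UQ is vertical with |UQ| = 32.4 and Q on the +y side, so Q = (0.000, 32.40). The virtual corner opposite U is at (-65.60, 32.40). The tangent condition forces FS to be normal to ZS and since A1 is tangent to GQ there, FG ⟂ GQ, with radius 8.7, so the center F sits 8.7 in from both sides at F = (-56.90, 23.70). Then |UF| = |F − U| = 61.64.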